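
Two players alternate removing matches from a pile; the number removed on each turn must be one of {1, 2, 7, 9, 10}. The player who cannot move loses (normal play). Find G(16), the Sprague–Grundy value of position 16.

2

G(0) = 0
G(1) = mex{0} = 1
G(2) = mex{1,0} = 2
G(3) = mex{2,1} = 0
G(4) = mex{0,2} = 1
G(5) = mex{1,0} = 2
G(6) = mex{2,1} = 0
G(7) = mex{0,2,0} = 1
G(8) = mex{1,0,1} = 2
G(9) = mex{2,1,2,0} = 3
G(10) = mex{3,2,0,1,0} = 4
G(11) = mex{4,3,1,2,1} = 0
G(12) = mex{0,4,2,0,2} = 1
G(13) = mex{1,0,0,1,0} = 2
G(14) = mex{2,1,1,2,1} = 0
G(15) = mex{0,2,2,0,2} = 1
G(16) = mex{1,0,3,1,0} = 2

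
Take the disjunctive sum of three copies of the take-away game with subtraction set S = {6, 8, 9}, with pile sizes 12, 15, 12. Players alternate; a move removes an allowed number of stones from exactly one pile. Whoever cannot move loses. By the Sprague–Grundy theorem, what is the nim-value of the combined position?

All piles use S = {6, 8, 9}:
G(0) = 0
G(1) = mex{} = 0
G(2) = mex{} = 0
G(3) = mex{} = 0
G(4) = mex{} = 0
G(5) = mex{} = 0
G(6) = mex{0} = 1
G(7) = mex{0} = 1
G(8) = mex{0,0} = 1
G(9) = mex{0,0,0} = 1
G(10) = mex{0,0,0} = 1
G(11) = mex{0,0,0} = 1
G(12) = mex{1,0,0} = 2
G(13) = mex{1,0,0} = 2
G(14) = mex{1,1,0} = 2
G(15) = mex{1,1,1} = 0
Pile A: G(12) = 2.
Pile B: G(15) = 0.
Pile C: G(12) = 2.
Combined Grundy value = 2 ⊕ 0 ⊕ 2 = 0.

0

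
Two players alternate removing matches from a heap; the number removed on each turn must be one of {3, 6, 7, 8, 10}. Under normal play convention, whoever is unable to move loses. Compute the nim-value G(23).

n :  0  1  2  3  4  5  6  7  8  9 10 11 12 13 14 15 16 17 18 19 20 21 22 23
G :  0  0  0  1  1  1  2  2  2  3  3  3  4  0  0  0  1  1  1  2  2  2  3  3

3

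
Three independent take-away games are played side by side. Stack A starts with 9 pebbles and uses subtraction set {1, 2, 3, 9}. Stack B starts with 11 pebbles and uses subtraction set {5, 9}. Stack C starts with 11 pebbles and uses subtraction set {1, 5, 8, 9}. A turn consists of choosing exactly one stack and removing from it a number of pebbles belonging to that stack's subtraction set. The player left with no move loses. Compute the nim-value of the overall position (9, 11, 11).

Stack A, S = {1, 2, 3, 9}:
n : 0 1 2 3 4 5 6 7 8 9
G : 0 1 2 3 0 1 2 3 0 1
G_A(9) = 1.
Stack B, S = {5, 9}:
G(0) = 0
G(1) = mex{} = 0
G(2) = mex{} = 0
G(3) = mex{} = 0
G(4) = mex{} = 0
G(5) = mex{0} = 1
G(6) = mex{0} = 1
G(7) = mex{0} = 1
G(8) = mex{0} = 1
G(9) = mex{0,0} = 1
G(10) = mex{1,0} = 2
G(11) = mex{1,0} = 2
G_B(11) = 2.
Stack C, S = {1, 5, 8, 9}:
G(0) = 0
G(1) = mex{0} = 1
G(2) = mex{1} = 0
G(3) = mex{0} = 1
G(4) = mex{1} = 0
G(5) = mex{0,0} = 1
G(6) = mex{1,1} = 0
G(7) = mex{0,0} = 1
G(8) = mex{1,1,0} = 2
G(9) = mex{2,0,1,0} = 3
G(10) = mex{3,1,0,1} = 2
G(11) = mex{2,0,1,0} = 3
G_C(11) = 3.
Combined Grundy value = 1 ⊕ 2 ⊕ 3 = 0.

0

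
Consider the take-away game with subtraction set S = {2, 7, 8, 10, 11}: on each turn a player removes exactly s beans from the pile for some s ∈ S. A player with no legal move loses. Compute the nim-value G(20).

n :  0  1  2  3  4  5  6  7  8  9 10 11 12 13 14 15 16 17 18 19 20
G :  0  0  1  1  0  0  1  1  2  2  3  3  2  2  3  3  4  0  0  1  1

1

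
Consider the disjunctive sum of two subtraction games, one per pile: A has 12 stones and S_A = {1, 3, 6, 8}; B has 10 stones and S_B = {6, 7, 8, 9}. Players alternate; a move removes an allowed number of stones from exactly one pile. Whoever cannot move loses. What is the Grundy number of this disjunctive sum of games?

Pile A, S = {1, 3, 6, 8}:
n :  0  1  2  3  4  5  6  7  8  9 10 11 12
G :  0  1  0  1  0  1  2  3  2  0  1  0  1
G_A(12) = 1.
Pile B, S = {6, 7, 8, 9}:
n :  0  1  2  3  4  5  6  7  8  9 10
G :  0  0  0  0  0  0  1  1  1  1  1
G_B(10) = 1.
Combined Grundy value = 1 ⊕ 1 = 0.

0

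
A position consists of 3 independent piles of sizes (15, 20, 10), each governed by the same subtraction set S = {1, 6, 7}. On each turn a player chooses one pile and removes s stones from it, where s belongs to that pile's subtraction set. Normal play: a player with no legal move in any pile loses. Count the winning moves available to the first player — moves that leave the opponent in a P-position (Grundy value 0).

3

All piles use S = {1, 6, 7}:
n :  0  1  2  3  4  5  6  7  8  9 10 11 12 13 14 15 16 17 18 19 20
G :  0  1  0  1  0  1  2  3  2  3  2  3  0  1  0  1  0  1  2  3  2
Pile A: G(15) = 1.
Pile B: G(20) = 2.
Pile C: G(10) = 2.
Combined Grundy value = 1 ⊕ 2 ⊕ 2 = 1.
A winning move leaves total XOR = 0, i.e. changes one component's Grundy value g to g ⊕ X where X is the current total.
Pile A: need g' = 1⊕1 = 0. Options: 15−1→G=0, 15−6→G=3, 15−7→G=2. Hits: 1.
Pile B: need g' = 2⊕1 = 3. Options: 20−1→G=3, 20−6→G=0, 20−7→G=1. Hits: 1.
Pile C: need g' = 2⊕1 = 3. Options: 10−1→G=3, 10−6→G=0, 10−7→G=1. Hits: 1.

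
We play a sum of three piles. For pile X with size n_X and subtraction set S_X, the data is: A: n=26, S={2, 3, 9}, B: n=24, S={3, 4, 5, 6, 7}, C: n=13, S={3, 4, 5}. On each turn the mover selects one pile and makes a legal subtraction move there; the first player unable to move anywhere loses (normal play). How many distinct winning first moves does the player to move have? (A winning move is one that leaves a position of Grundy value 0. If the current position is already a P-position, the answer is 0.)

Pile A, S = {2, 3, 9}:
G(0) = 0
G(1) = mex{} = 0
G(2) = mex{0} = 1
G(3) = mex{0,0} = 1
G(4) = mex{1,0} = 2
G(5) = mex{1,1} = 0
G(6) = mex{2,1} = 0
G(7) = mex{0,2} = 1
G(8) = mex{0,0} = 1
G(9) = mex{1,0,0} = 2
G(10) = mex{1,1,0} = 2
G(11) = mex{2,1,1} = 0
G(12) = mex{2,2,1} = 0
G(13) = mex{0,2,2} = 1
G(14) = mex{0,0,0} = 1
G(15) = mex{1,0,0} = 2
G(16) = mex{1,1,1} = 0
G(17) = mex{2,1,1} = 0
G(18) = mex{0,2,2} = 1
G(19) = mex{0,0,2} = 1
G(20) = mex{1,0,0} = 2
G(21) = mex{1,1,0} = 2
G(22) = mex{2,1,1} = 0
G(23) = mex{2,2,1} = 0
G(24) = mex{0,2,2} = 1
G(25) = mex{0,0,0} = 1
G(26) = mex{1,0,0} = 2
G_A(26) = 2.
Pile B, S = {3, 4, 5, 6, 7}:
G(0) = 0
G(1) = mex{} = 0
G(2) = mex{} = 0
G(3) = mex{0} = 1
G(4) = mex{0,0} = 1
G(5) = mex{0,0,0} = 1
G(6) = mex{1,0,0,0} = 2
G(7) = mex{1,1,0,0,0} = 2
G(8) = mex{1,1,1,0,0} = 2
G(9) = mex{2,1,1,1,0} = 3
G(10) = mex{2,2,1,1,1} = 0
G(11) = mex{2,2,2,1,1} = 0
G(12) = mex{3,2,2,2,1} = 0
G(13) = mex{0,3,2,2,2} = 1
G(14) = mex{0,0,3,2,2} = 1
G(15) = mex{0,0,0,3,2} = 1
G(16) = mex{1,0,0,0,3} = 2
G(17) = mex{1,1,0,0,0} = 2
G(18) = mex{1,1,1,0,0} = 2
G(19) = mex{2,1,1,1,0} = 3
G(20) = mex{2,2,1,1,1} = 0
G(21) = mex{2,2,2,1,1} = 0
G(22) = mex{3,2,2,2,1} = 0
G(23) = mex{0,3,2,2,2} = 1
G(24) = mex{0,0,3,2,2} = 1
G_B(24) = 1.
Pile C, S = {3, 4, 5}:
n :  0  1  2  3  4  5  6  7  8  9 10 11 12 13
G :  0  0  0  1  1  1  2  2  0  0  0  1  1  1
G_C(13) = 1.
Combined Grundy value = 2 ⊕ 1 ⊕ 1 = 2.
A winning move leaves total XOR = 0, i.e. changes one component's Grundy value g to g ⊕ X where X is the current total.
Pile A: need g' = 2⊕2 = 0. Options: 26−2→G=1, 26−3→G=0, 26−9→G=0. Hits: 2.
Pile B: need g' = 1⊕2 = 3. Options: 24−3→G=0, 24−4→G=0, 24−5→G=3, 24−6→G=2, 24−7→G=2. Hits: 1.
Pile C: need g' = 1⊕2 = 3. Options: 13−3→G=0, 13−4→G=0, 13−5→G=0. Hits: 0.

3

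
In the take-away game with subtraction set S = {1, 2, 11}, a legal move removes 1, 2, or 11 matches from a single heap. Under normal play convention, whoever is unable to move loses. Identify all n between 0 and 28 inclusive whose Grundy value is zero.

0, 3, 6, 9, 12, 15, 18, 21, 24, 27

n :  0  1  2  3  4  5  6  7  8  9 10 11 12 13 14 15 16 17 18 19 20 21 22 23 24 25 26 27 28
G :  0  1  2  0  1  2  0  1  2  0  1  2  0  1  2  0  1  2  0  1  2  0  1  2  0  1  2  0  1
P-positions are exactly the n with G(n) = 0.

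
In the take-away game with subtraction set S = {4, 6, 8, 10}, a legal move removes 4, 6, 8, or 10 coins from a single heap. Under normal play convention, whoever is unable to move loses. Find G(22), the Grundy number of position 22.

n :  0  1  2  3  4  5  6  7  8  9 10 11 12 13 14 15 16 17 18 19 20 21 22
G :  0  0  0  0  1  1  1  1  2  2  2  2  3  3  0  0  0  0  1  1  1  1  2

2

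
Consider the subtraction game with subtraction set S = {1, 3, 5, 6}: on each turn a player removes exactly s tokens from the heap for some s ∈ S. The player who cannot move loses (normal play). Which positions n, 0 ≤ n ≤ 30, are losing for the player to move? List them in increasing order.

G(0) = 0
G(1) = mex{0} = 1
G(2) = mex{1} = 0
G(3) = mex{0,0} = 1
G(4) = mex{1,1} = 0
G(5) = mex{0,0,0} = 1
G(6) = mex{1,1,1,0} = 2
G(7) = mex{2,0,0,1} = 3
G(8) = mex{3,1,1,0} = 2
G(9) = mex{2,2,0,1} = 3
G(10) = mex{3,3,1,0} = 2
G(11) = mex{2,2,2,1} = 0
G(12) = mex{0,3,3,2} = 1
G(13) = mex{1,2,2,3} = 0
G(14) = mex{0,0,3,2} = 1
G(15) = mex{1,1,2,3} = 0
G(16) = mex{0,0,0,2} = 1
G(17) = mex{1,1,1,0} = 2
G(18) = mex{2,0,0,1} = 3
G(19) = mex{3,1,1,0} = 2
G(20) = mex{2,2,0,1} = 3
G(21) = mex{3,3,1,0} = 2
G(22) = mex{2,2,2,1} = 0
G(23) = mex{0,3,3,2} = 1
G(24) = mex{1,2,2,3} = 0
G(25) = mex{0,0,3,2} = 1
G(26) = mex{1,1,2,3} = 0
G(27) = mex{0,0,0,2} = 1
G(28) = mex{1,1,1,0} = 2
G(29) = mex{2,0,0,1} = 3
G(30) = mex{3,1,1,0} = 2
P-positions are exactly the n with G(n) = 0.

0, 2, 4, 11, 13, 15, 22, 24, 26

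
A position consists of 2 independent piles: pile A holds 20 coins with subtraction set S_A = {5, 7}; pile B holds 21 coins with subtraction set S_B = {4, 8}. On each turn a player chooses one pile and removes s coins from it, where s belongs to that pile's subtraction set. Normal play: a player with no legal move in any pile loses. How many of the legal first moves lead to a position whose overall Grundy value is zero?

1

Pile A, S = {5, 7}:
n :  0  1  2  3  4  5  6  7  8  9 10 11 12 13 14 15 16 17 18 19 20
G :  0  0  0  0  0  1  1  1  1  1  2  2  0  0  0  0  0  1  1  1  1
G_A(20) = 1.
Pile B, S = {4, 8}:
G(0) = 0
G(1) = mex{} = 0
G(2) = mex{} = 0
G(3) = mex{} = 0
G(4) = mex{0} = 1
G(5) = mex{0} = 1
G(6) = mex{0} = 1
G(7) = mex{0} = 1
G(8) = mex{1,0} = 2
G(9) = mex{1,0} = 2
G(10) = mex{1,0} = 2
G(11) = mex{1,0} = 2
G(12) = mex{2,1} = 0
G(13) = mex{2,1} = 0
G(14) = mex{2,1} = 0
G(15) = mex{2,1} = 0
G(16) = mex{0,2} = 1
G(17) = mex{0,2} = 1
G(18) = mex{0,2} = 1
G(19) = mex{0,2} = 1
G(20) = mex{1,0} = 2
G(21) = mex{1,0} = 2
G_B(21) = 2.
Combined Grundy value = 1 ⊕ 2 = 3.
A winning move leaves total XOR = 0, i.e. changes one component's Grundy value g to g ⊕ X where X is the current total.
Pile A: need g' = 1⊕3 = 2. Options: 20−5→G=0, 20−7→G=0. Hits: 0.
Pile B: need g' = 2⊕3 = 1. Options: 21−4→G=1, 21−8→G=0. Hits: 1.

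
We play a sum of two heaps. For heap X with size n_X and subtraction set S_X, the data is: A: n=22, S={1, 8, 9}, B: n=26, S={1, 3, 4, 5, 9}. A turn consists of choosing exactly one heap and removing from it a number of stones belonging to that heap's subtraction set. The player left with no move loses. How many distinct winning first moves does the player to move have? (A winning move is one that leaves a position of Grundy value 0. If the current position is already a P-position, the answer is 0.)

Heap A, S = {1, 8, 9}:
G(0) = 0
G(1) = mex{0} = 1
G(2) = mex{1} = 0
G(3) = mex{0} = 1
G(4) = mex{1} = 0
G(5) = mex{0} = 1
G(6) = mex{1} = 0
G(7) = mex{0} = 1
G(8) = mex{1,0} = 2
G(9) = mex{2,1,0} = 3
G(10) = mex{3,0,1} = 2
G(11) = mex{2,1,0} = 3
G(12) = mex{3,0,1} = 2
G(13) = mex{2,1,0} = 3
G(14) = mex{3,0,1} = 2
G(15) = mex{2,1,0} = 3
G(16) = mex{3,2,1} = 0
G(17) = mex{0,3,2} = 1
G(18) = mex{1,2,3} = 0
G(19) = mex{0,3,2} = 1
G(20) = mex{1,2,3} = 0
G(21) = mex{0,3,2} = 1
G(22) = mex{1,2,3} = 0
G_A(22) = 0.
Heap B, S = {1, 3, 4, 5, 9}:
G(0) = 0
G(1) = mex{0} = 1
G(2) = mex{1} = 0
G(3) = mex{0,0} = 1
G(4) = mex{1,1,0} = 2
G(5) = mex{2,0,1,0} = 3
G(6) = mex{3,1,0,1} = 2
G(7) = mex{2,2,1,0} = 3
G(8) = mex{3,3,2,1} = 0
G(9) = mex{0,2,3,2,0} = 1
G(10) = mex{1,3,2,3,1} = 0
G(11) = mex{0,0,3,2,0} = 1
G(12) = mex{1,1,0,3,1} = 2
G(13) = mex{2,0,1,0,2} = 3
G(14) = mex{3,1,0,1,3} = 2
G(15) = mex{2,2,1,0,2} = 3
G(16) = mex{3,3,2,1,3} = 0
G(17) = mex{0,2,3,2,0} = 1
G(18) = mex{1,3,2,3,1} = 0
G(19) = mex{0,0,3,2,0} = 1
G(20) = mex{1,1,0,3,1} = 2
G(21) = mex{2,0,1,0,2} = 3
G(22) = mex{3,1,0,1,3} = 2
G(23) = mex{2,2,1,0,2} = 3
G(24) = mex{3,3,2,1,3} = 0
G(25) = mex{0,2,3,2,0} = 1
G(26) = mex{1,3,2,3,1} = 0
G_B(26) = 0.
Combined Grundy value = 0 ⊕ 0 = 0.
A winning move leaves total XOR = 0, i.e. changes one component's Grundy value g to g ⊕ X where X is the current total.
Heap A: target g' = 0⊕0 = 0, but every legal move changes the Grundy value (mex property), so 0 moves.
Heap B: target g' = 0⊕0 = 0, but every legal move changes the Grundy value (mex property), so 0 moves.

0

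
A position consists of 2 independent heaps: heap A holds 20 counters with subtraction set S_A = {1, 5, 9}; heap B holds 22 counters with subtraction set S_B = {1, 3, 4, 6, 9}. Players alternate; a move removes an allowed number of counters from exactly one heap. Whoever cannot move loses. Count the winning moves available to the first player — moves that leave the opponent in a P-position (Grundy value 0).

Heap A, S = {1, 5, 9}:
G(0) = 0
G(1) = mex{0} = 1
G(2) = mex{1} = 0
G(3) = mex{0} = 1
G(4) = mex{1} = 0
G(5) = mex{0,0} = 1
G(6) = mex{1,1} = 0
G(7) = mex{0,0} = 1
G(8) = mex{1,1} = 0
G(9) = mex{0,0,0} = 1
G(10) = mex{1,1,1} = 0
G(11) = mex{0,0,0} = 1
G(12) = mex{1,1,1} = 0
G(13) = mex{0,0,0} = 1
G(14) = mex{1,1,1} = 0
G(15) = mex{0,0,0} = 1
G(16) = mex{1,1,1} = 0
G(17) = mex{0,0,0} = 1
G(18) = mex{1,1,1} = 0
G(19) = mex{0,0,0} = 1
G(20) = mex{1,1,1} = 0
G_A(20) = 0.
Heap B, S = {1, 3, 4, 6, 9}:
n :  0  1  2  3  4  5  6  7  8  9 10 11 12 13 14 15 16 17 18 19 20 21 22
G :  0  1  0  1  2  3  2  0  1  4  3  2  0  1  0  1  2  3  2  0  1  4  3
G_B(22) = 3.
Combined Grundy value = 0 ⊕ 3 = 3.
A winning move leaves total XOR = 0, i.e. changes one component's Grundy value g to g ⊕ X where X is the current total.
Heap A: need g' = 0⊕3 = 3. Options: 20−1→G=1, 20−5→G=1, 20−9→G=1. Hits: 0.
Heap B: need g' = 3⊕3 = 0. Options: 22−1→G=4, 22−3→G=0, 22−4→G=2, 22−6→G=2, 22−9→G=1. Hits: 1.

1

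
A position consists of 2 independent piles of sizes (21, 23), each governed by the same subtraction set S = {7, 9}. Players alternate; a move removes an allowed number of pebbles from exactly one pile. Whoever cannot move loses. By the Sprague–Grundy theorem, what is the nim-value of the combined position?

1

All piles use S = {7, 9}:
G(0) = 0
G(1) = mex{} = 0
G(2) = mex{} = 0
G(3) = mex{} = 0
G(4) = mex{} = 0
G(5) = mex{} = 0
G(6) = mex{} = 0
G(7) = mex{0} = 1
G(8) = mex{0} = 1
G(9) = mex{0,0} = 1
G(10) = mex{0,0} = 1
G(11) = mex{0,0} = 1
G(12) = mex{0,0} = 1
G(13) = mex{0,0} = 1
G(14) = mex{1,0} = 2
G(15) = mex{1,0} = 2
G(16) = mex{1,1} = 0
G(17) = mex{1,1} = 0
G(18) = mex{1,1} = 0
G(19) = mex{1,1} = 0
G(20) = mex{1,1} = 0
G(21) = mex{2,1} = 0
G(22) = mex{2,1} = 0
G(23) = mex{0,2} = 1
Pile A: G(21) = 0.
Pile B: G(23) = 1.
Combined Grundy value = 0 ⊕ 1 = 1.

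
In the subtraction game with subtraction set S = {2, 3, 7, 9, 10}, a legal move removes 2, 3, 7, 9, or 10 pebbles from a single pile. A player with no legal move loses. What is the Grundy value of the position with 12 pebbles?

n :  0  1  2  3  4  5  6  7  8  9 10 11 12
G :  0  0  1  1  2  0  0  1  1  2  2  3  3

3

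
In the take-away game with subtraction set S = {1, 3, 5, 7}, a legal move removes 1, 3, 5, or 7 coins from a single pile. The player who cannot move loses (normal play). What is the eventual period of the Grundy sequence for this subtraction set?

G(0) = 0
G(1) = mex{0} = 1
G(2) = mex{1} = 0
G(3) = mex{0,0} = 1
G(4) = mex{1,1} = 0
G(5) = mex{0,0,0} = 1
G(6) = mex{1,1,1} = 0
G(7) = mex{0,0,0,0} = 1
G(8) = mex{1,1,1,1} = 0
G(9) = mex{0,0,0,0} = 1
G(10) = mex{1,1,1,1} = 0
G(11) = mex{0,0,0,0} = 1
G(12) = mex{1,1,1,1} = 0
G(13) = mex{0,0,0,0} = 1
G(14) = mex{1,1,1,1} = 0
G(n+2) = G(n) holds for n = 0,…,6 (a full window of length max(S) = 7), so the sequence is purely periodic with period 2.

2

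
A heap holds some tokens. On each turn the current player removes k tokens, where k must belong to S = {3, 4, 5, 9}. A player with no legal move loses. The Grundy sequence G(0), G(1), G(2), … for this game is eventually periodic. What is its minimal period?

G(0) = 0
G(1) = mex{} = 0
G(2) = mex{} = 0
G(3) = mex{0} = 1
G(4) = mex{0,0} = 1
G(5) = mex{0,0,0} = 1
G(6) = mex{1,0,0} = 2
G(7) = mex{1,1,0} = 2
G(8) = mex{1,1,1} = 0
G(9) = mex{2,1,1,0} = 3
G(10) = mex{2,2,1,0} = 3
G(11) = mex{0,2,2,0} = 1
G(12) = mex{3,0,2,1} = 4
G(13) = mex{3,3,0,1} = 2
G(14) = mex{1,3,3,1} = 0
G(15) = mex{4,1,3,2} = 0
G(16) = mex{2,4,1,2} = 0
G(17) = mex{0,2,4,0} = 1
G(18) = mex{0,0,2,3} = 1
G(19) = mex{0,0,0,3} = 1
G(20) = mex{1,0,0,1} = 2
G(21) = mex{1,1,0,4} = 2
G(22) = mex{1,1,1,2} = 0
G(23) = mex{2,1,1,0} = 3
G(24) = mex{2,2,1,0} = 3
G(25) = mex{0,2,2,0} = 1
G(26) = mex{3,0,2,1} = 4
G(27) = mex{3,3,0,1} = 2
G(28) = mex{1,3,3,1} = 0
G(29) = mex{4,1,3,2} = 0
G(n+14) = G(n) holds for n = 0,…,8 (a full window of length max(S) = 9), so the sequence is purely periodic with period 14.

14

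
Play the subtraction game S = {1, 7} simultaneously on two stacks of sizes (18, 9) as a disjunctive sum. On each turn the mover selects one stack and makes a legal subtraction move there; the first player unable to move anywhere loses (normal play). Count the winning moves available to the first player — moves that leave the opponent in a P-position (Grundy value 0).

4

All stacks use S = {1, 7}:
G(0) = 0
G(1) = mex{0} = 1
G(2) = mex{1} = 0
G(3) = mex{0} = 1
G(4) = mex{1} = 0
G(5) = mex{0} = 1
G(6) = mex{1} = 0
G(7) = mex{0,0} = 1
G(8) = mex{1,1} = 0
G(9) = mex{0,0} = 1
G(10) = mex{1,1} = 0
G(11) = mex{0,0} = 1
G(12) = mex{1,1} = 0
G(13) = mex{0,0} = 1
G(14) = mex{1,1} = 0
G(15) = mex{0,0} = 1
G(16) = mex{1,1} = 0
G(17) = mex{0,0} = 1
G(18) = mex{1,1} = 0
Stack A: G(18) = 0.
Stack B: G(9) = 1.
Combined Grundy value = 0 ⊕ 1 = 1.
A winning move leaves total XOR = 0, i.e. changes one component's Grundy value g to g ⊕ X where X is the current total.
Stack A: need g' = 0⊕1 = 1. Options: 18−1→G=1, 18−7→G=1. Hits: 2.
Stack B: need g' = 1⊕1 = 0. Options: 9−1→G=0, 9−7→G=0. Hits: 2.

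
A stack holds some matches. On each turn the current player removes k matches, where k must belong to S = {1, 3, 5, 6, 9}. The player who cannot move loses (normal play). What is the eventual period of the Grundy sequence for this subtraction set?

12

n :  0  1  2  3  4  5  6  7  8  9 10 11 12 13 14 15 16 17 18 19 20 21 22 23 24 25
G :  0  1  0  1  0  1  2  3  2  3  2  3  0  1  0  1  0  1  2  3  2  3  2  3  0  1
G(n+12) = G(n) holds for n = 0,…,8 (a full window of length max(S) = 9), so the sequence is purely periodic with period 12.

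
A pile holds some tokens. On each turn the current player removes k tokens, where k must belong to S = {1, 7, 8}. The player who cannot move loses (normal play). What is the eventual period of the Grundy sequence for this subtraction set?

15

n :  0  1  2  3  4  5  6  7  8  9 10 11 12 13 14 15 16 17 18 19 20 21 22 23 24 25 26 27 28 29 30 31
G :  0  1  0  1  0  1  0  1  2  3  2  3  2  3  2  0  1  0  1  0  1  0  1  2  3  2  3  2  3  2  0  1
G(n+15) = G(n) holds for n = 0,…,7 (a full window of length max(S) = 8), so the sequence is purely periodic with period 15.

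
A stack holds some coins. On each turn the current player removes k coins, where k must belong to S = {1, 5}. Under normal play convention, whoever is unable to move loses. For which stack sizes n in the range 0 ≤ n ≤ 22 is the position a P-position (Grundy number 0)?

0, 2, 4, 6, 8, 10, 12, 14, 16, 18, 20, 22

G(0) = 0
G(1) = mex{0} = 1
G(2) = mex{1} = 0
G(3) = mex{0} = 1
G(4) = mex{1} = 0
G(5) = mex{0,0} = 1
G(6) = mex{1,1} = 0
G(7) = mex{0,0} = 1
G(8) = mex{1,1} = 0
G(9) = mex{0,0} = 1
G(10) = mex{1,1} = 0
G(11) = mex{0,0} = 1
G(12) = mex{1,1} = 0
G(13) = mex{0,0} = 1
G(14) = mex{1,1} = 0
G(15) = mex{0,0} = 1
G(16) = mex{1,1} = 0
G(17) = mex{0,0} = 1
G(18) = mex{1,1} = 0
G(19) = mex{0,0} = 1
G(20) = mex{1,1} = 0
G(21) = mex{0,0} = 1
G(22) = mex{1,1} = 0
P-positions are exactly the n with G(n) = 0.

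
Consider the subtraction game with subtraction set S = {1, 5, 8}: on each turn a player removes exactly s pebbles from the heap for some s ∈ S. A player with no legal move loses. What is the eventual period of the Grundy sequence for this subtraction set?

n :  0  1  2  3  4  5  6  7  8  9 10 11 12 13 14 15 16 17 18 19 20 21 22 23 24 25 26 27
G :  0  1  0  1  0  1  0  1  2  3  2  3  2  0  1  0  1  0  1  0  1  2  3  2  3  2  0  1
G(n+13) = G(n) holds for n = 0,…,7 (a full window of length max(S) = 8), so the sequence is purely periodic with period 13.

13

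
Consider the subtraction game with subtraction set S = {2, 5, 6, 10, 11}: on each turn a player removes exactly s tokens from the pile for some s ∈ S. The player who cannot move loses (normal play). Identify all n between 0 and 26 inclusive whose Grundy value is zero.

0, 1, 4, 8, 16, 17, 20, 24

n :  0  1  2  3  4  5  6  7  8  9 10 11 12 13 14 15 16 17 18 19 20 21 22 23 24 25 26
G :  0  0  1  1  0  2  1  3  0  2  1  3  2  2  3  3  0  0  1  1  0  2  1  3  0  2  1
P-positions are exactly the n with G(n) = 0.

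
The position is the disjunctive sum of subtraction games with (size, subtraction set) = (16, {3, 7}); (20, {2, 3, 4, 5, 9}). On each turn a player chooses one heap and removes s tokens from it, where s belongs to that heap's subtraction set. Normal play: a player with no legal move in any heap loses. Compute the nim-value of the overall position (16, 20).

Heap A, S = {3, 7}:
G(0) = 0
G(1) = mex{} = 0
G(2) = mex{} = 0
G(3) = mex{0} = 1
G(4) = mex{0} = 1
G(5) = mex{0} = 1
G(6) = mex{1} = 0
G(7) = mex{1,0} = 2
G(8) = mex{1,0} = 2
G(9) = mex{0,0} = 1
G(10) = mex{2,1} = 0
G(11) = mex{2,1} = 0
G(12) = mex{1,1} = 0
G(13) = mex{0,0} = 1
G(14) = mex{0,2} = 1
G(15) = mex{0,2} = 1
G(16) = mex{1,1} = 0
G_A(16) = 0.
Heap B, S = {2, 3, 4, 5, 9}:
G(0) = 0
G(1) = mex{} = 0
G(2) = mex{0} = 1
G(3) = mex{0,0} = 1
G(4) = mex{1,0,0} = 2
G(5) = mex{1,1,0,0} = 2
G(6) = mex{2,1,1,0} = 3
G(7) = mex{2,2,1,1} = 0
G(8) = mex{3,2,2,1} = 0
G(9) = mex{0,3,2,2,0} = 1
G(10) = mex{0,0,3,2,0} = 1
G(11) = mex{1,0,0,3,1} = 2
G(12) = mex{1,1,0,0,1} = 2
G(13) = mex{2,1,1,0,2} = 3
G(14) = mex{2,2,1,1,2} = 0
G(15) = mex{3,2,2,1,3} = 0
G(16) = mex{0,3,2,2,0} = 1
G(17) = mex{0,0,3,2,0} = 1
G(18) = mex{1,0,0,3,1} = 2
G(19) = mex{1,1,0,0,1} = 2
G(20) = mex{2,1,1,0,2} = 3
G_B(20) = 3.
Combined Grundy value = 0 ⊕ 3 = 3.

3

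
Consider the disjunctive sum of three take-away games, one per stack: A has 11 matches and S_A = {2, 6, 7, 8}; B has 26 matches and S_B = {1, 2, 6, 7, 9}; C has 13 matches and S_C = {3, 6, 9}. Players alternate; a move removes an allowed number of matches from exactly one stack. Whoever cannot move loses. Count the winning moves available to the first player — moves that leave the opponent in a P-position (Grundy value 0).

Stack A, S = {2, 6, 7, 8}:
n :  0  1  2  3  4  5  6  7  8  9 10 11
G :  0  0  1  1  0  0  1  1  2  2  3  3
G_A(11) = 3.
Stack B, S = {1, 2, 6, 7, 9}:
n :  0  1  2  3  4  5  6  7  8  9 10 11 12 13 14 15 16 17 18 19 20 21 22 23 24 25 26
G :  0  1  2  0  1  2  3  4  0  1  2  0  1  2  3  4  0  1  2  0  1  2  3  4  0  1  2
G_B(26) = 2.
Stack C, S = {3, 6, 9}:
G(0) = 0
G(1) = mex{} = 0
G(2) = mex{} = 0
G(3) = mex{0} = 1
G(4) = mex{0} = 1
G(5) = mex{0} = 1
G(6) = mex{1,0} = 2
G(7) = mex{1,0} = 2
G(8) = mex{1,0} = 2
G(9) = mex{2,1,0} = 3
G(10) = mex{2,1,0} = 3
G(11) = mex{2,1,0} = 3
G(12) = mex{3,2,1} = 0
G(13) = mex{3,2,1} = 0
G_C(13) = 0.
Combined Grundy value = 3 ⊕ 2 ⊕ 0 = 1.
A winning move leaves total XOR = 0, i.e. changes one component's Grundy value g to g ⊕ X where X is the current total.
Stack A: need g' = 3⊕1 = 2. Options: 11−2→G=2, 11−6→G=0, 11−7→G=0, 11−8→G=1. Hits: 1.
Stack B: need g' = 2⊕1 = 3. Options: 26−1→G=1, 26−2→G=0, 26−6→G=1, 26−7→G=0, 26−9→G=1. Hits: 0.
Stack C: need g' = 0⊕1 = 1. Options: 13−3→G=3, 13−6→G=2, 13−9→G=1. Hits: 1.

2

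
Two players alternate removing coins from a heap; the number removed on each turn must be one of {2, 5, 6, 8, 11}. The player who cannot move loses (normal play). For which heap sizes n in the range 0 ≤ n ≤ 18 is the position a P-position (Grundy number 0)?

0, 1, 4, 13, 14, 17

G(0) = 0
G(1) = mex{} = 0
G(2) = mex{0} = 1
G(3) = mex{0} = 1
G(4) = mex{1} = 0
G(5) = mex{1,0} = 2
G(6) = mex{0,0,0} = 1
G(7) = mex{2,1,0} = 3
G(8) = mex{1,1,1,0} = 2
G(9) = mex{3,0,1,0} = 2
G(10) = mex{2,2,0,1} = 3
G(11) = mex{2,1,2,1,0} = 3
G(12) = mex{3,3,1,0,0} = 2
G(13) = mex{3,2,3,2,1} = 0
G(14) = mex{2,2,2,1,1} = 0
G(15) = mex{0,3,2,3,0} = 1
G(16) = mex{0,3,3,2,2} = 1
G(17) = mex{1,2,3,2,1} = 0
G(18) = mex{1,0,2,3,3} = 4
P-positions are exactly the n with G(n) = 0.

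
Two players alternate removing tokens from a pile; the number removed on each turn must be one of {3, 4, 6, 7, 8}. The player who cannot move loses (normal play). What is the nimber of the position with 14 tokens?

G(0) = 0
G(1) = mex{} = 0
G(2) = mex{} = 0
G(3) = mex{0} = 1
G(4) = mex{0,0} = 1
G(5) = mex{0,0} = 1
G(6) = mex{1,0,0} = 2
G(7) = mex{1,1,0,0} = 2
G(8) = mex{1,1,0,0,0} = 2
G(9) = mex{2,1,1,0,0} = 3
G(10) = mex{2,2,1,1,0} = 3
G(11) = mex{2,2,1,1,1} = 0
G(12) = mex{3,2,2,1,1} = 0
G(13) = mex{3,3,2,2,1} = 0
G(14) = mex{0,3,2,2,2} = 1

1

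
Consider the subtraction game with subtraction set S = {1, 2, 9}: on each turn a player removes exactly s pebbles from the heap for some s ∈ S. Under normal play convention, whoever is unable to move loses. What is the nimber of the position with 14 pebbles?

1

G(0) = 0
G(1) = mex{0} = 1
G(2) = mex{1,0} = 2
G(3) = mex{2,1} = 0
G(4) = mex{0,2} = 1
G(5) = mex{1,0} = 2
G(6) = mex{2,1} = 0
G(7) = mex{0,2} = 1
G(8) = mex{1,0} = 2
G(9) = mex{2,1,0} = 3
G(10) = mex{3,2,1} = 0
G(11) = mex{0,3,2} = 1
G(12) = mex{1,0,0} = 2
G(13) = mex{2,1,1} = 0
G(14) = mex{0,2,2} = 1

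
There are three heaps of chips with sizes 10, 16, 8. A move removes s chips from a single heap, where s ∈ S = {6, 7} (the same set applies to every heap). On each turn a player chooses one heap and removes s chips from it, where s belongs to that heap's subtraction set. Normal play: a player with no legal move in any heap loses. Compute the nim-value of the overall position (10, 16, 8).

0

All heaps use S = {6, 7}:
G(0) = 0
G(1) = mex{} = 0
G(2) = mex{} = 0
G(3) = mex{} = 0
G(4) = mex{} = 0
G(5) = mex{} = 0
G(6) = mex{0} = 1
G(7) = mex{0,0} = 1
G(8) = mex{0,0} = 1
G(9) = mex{0,0} = 1
G(10) = mex{0,0} = 1
G(11) = mex{0,0} = 1
G(12) = mex{1,0} = 2
G(13) = mex{1,1} = 0
G(14) = mex{1,1} = 0
G(15) = mex{1,1} = 0
G(16) = mex{1,1} = 0
Heap A: G(10) = 1.
Heap B: G(16) = 0.
Heap C: G(8) = 1.
Combined Grundy value = 1 ⊕ 0 ⊕ 1 = 0.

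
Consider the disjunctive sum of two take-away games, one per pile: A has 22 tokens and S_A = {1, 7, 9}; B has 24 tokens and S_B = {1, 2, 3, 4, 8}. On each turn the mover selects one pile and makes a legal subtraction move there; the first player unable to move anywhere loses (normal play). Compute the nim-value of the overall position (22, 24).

Pile A, S = {1, 7, 9}:
G(0) = 0
G(1) = mex{0} = 1
G(2) = mex{1} = 0
G(3) = mex{0} = 1
G(4) = mex{1} = 0
G(5) = mex{0} = 1
G(6) = mex{1} = 0
G(7) = mex{0,0} = 1
G(8) = mex{1,1} = 0
G(9) = mex{0,0,0} = 1
G(10) = mex{1,1,1} = 0
G(11) = mex{0,0,0} = 1
G(12) = mex{1,1,1} = 0
G(13) = mex{0,0,0} = 1
G(14) = mex{1,1,1} = 0
G(15) = mex{0,0,0} = 1
G(16) = mex{1,1,1} = 0
G(17) = mex{0,0,0} = 1
G(18) = mex{1,1,1} = 0
G(19) = mex{0,0,0} = 1
G(20) = mex{1,1,1} = 0
G(21) = mex{0,0,0} = 1
G(22) = mex{1,1,1} = 0
G_A(22) = 0.
Pile B, S = {1, 2, 3, 4, 8}:
n :  0  1  2  3  4  5  6  7  8  9 10 11 12 13 14 15 16 17 18 19 20 21 22 23 24
G :  0  1  2  3  4  0  1  2  3  4  0  1  2  3  4  0  1  2  3  4  0  1  2  3  4
G_B(24) = 4.
Combined Grundy value = 0 ⊕ 4 = 4.

4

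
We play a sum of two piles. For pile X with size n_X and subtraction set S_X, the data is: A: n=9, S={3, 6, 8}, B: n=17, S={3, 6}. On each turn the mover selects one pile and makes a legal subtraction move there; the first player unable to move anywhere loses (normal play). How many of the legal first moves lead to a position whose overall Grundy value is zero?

Pile A, S = {3, 6, 8}:
G(0) = 0
G(1) = mex{} = 0
G(2) = mex{} = 0
G(3) = mex{0} = 1
G(4) = mex{0} = 1
G(5) = mex{0} = 1
G(6) = mex{1,0} = 2
G(7) = mex{1,0} = 2
G(8) = mex{1,0,0} = 2
G(9) = mex{2,1,0} = 3
G_A(9) = 3.
Pile B, S = {3, 6}:
n :  0  1  2  3  4  5  6  7  8  9 10 11 12 13 14 15 16 17
G :  0  0  0  1  1  1  2  2  2  0  0  0  1  1  1  2  2  2
G_B(17) = 2.
Combined Grundy value = 3 ⊕ 2 = 1.
A winning move leaves total XOR = 0, i.e. changes one component's Grundy value g to g ⊕ X where X is the current total.
Pile A: need g' = 3⊕1 = 2. Options: 9−3→G=2, 9−6→G=1, 9−8→G=0. Hits: 1.
Pile B: need g' = 2⊕1 = 3. Options: 17−3→G=1, 17−6→G=0. Hits: 0.

1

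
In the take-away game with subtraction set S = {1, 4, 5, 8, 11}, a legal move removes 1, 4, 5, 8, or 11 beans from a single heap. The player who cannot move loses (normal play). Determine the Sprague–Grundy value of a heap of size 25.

n :  0  1  2  3  4  5  6  7  8  9 10 11 12 13 14 15 16 17 18 19 20 21 22 23 24 25
G :  0  1  0  1  2  3  2  3  4  0  1  4  0  1  3  0  1  3  0  1  2  0  1  2  0  1

1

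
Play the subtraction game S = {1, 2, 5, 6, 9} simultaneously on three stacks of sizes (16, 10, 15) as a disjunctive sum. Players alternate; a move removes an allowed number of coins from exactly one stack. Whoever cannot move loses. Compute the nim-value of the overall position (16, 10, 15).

All stacks use S = {1, 2, 5, 6, 9}:
n :  0  1  2  3  4  5  6  7  8  9 10 11 12 13 14 15 16
G :  0  1  2  0  1  2  3  0  1  2  0  1  2  3  0  1  2
Stack A: G(16) = 2.
Stack B: G(10) = 0.
Stack C: G(15) = 1.
Combined Grundy value = 2 ⊕ 0 ⊕ 1 = 3.

3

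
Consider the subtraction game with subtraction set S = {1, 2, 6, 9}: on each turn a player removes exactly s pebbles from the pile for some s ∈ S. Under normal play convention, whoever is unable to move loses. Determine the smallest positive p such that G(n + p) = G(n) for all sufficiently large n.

7

G(0) = 0
G(1) = mex{0} = 1
G(2) = mex{1,0} = 2
G(3) = mex{2,1} = 0
G(4) = mex{0,2} = 1
G(5) = mex{1,0} = 2
G(6) = mex{2,1,0} = 3
G(7) = mex{3,2,1} = 0
G(8) = mex{0,3,2} = 1
G(9) = mex{1,0,0,0} = 2
G(10) = mex{2,1,1,1} = 0
G(11) = mex{0,2,2,2} = 1
G(12) = mex{1,0,3,0} = 2
G(13) = mex{2,1,0,1} = 3
G(14) = mex{3,2,1,2} = 0
G(15) = mex{0,3,2,3} = 1
G(16) = mex{1,0,0,0} = 2
G(17) = mex{2,1,1,1} = 0
G(n+7) = G(n) holds for n = 0,…,8 (a full window of length max(S) = 9), so the sequence is purely periodic with period 7.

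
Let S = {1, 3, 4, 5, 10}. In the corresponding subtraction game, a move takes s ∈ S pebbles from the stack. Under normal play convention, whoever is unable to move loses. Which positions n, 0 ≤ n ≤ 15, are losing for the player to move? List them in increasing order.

0, 2, 8, 14

G(0) = 0
G(1) = mex{0} = 1
G(2) = mex{1} = 0
G(3) = mex{0,0} = 1
G(4) = mex{1,1,0} = 2
G(5) = mex{2,0,1,0} = 3
G(6) = mex{3,1,0,1} = 2
G(7) = mex{2,2,1,0} = 3
G(8) = mex{3,3,2,1} = 0
G(9) = mex{0,2,3,2} = 1
G(10) = mex{1,3,2,3,0} = 4
G(11) = mex{4,0,3,2,1} = 5
G(12) = mex{5,1,0,3,0} = 2
G(13) = mex{2,4,1,0,1} = 3
G(14) = mex{3,5,4,1,2} = 0
G(15) = mex{0,2,5,4,3} = 1
P-positions are exactly the n with G(n) = 0.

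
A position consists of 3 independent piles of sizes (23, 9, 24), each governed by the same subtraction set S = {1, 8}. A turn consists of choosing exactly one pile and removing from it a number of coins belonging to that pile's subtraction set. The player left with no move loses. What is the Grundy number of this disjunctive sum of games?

All piles use S = {1, 8}:
G(0) = 0
G(1) = mex{0} = 1
G(2) = mex{1} = 0
G(3) = mex{0} = 1
G(4) = mex{1} = 0
G(5) = mex{0} = 1
G(6) = mex{1} = 0
G(7) = mex{0} = 1
G(8) = mex{1,0} = 2
G(9) = mex{2,1} = 0
G(10) = mex{0,0} = 1
G(11) = mex{1,1} = 0
G(12) = mex{0,0} = 1
G(13) = mex{1,1} = 0
G(14) = mex{0,0} = 1
G(15) = mex{1,1} = 0
G(16) = mex{0,2} = 1
G(17) = mex{1,0} = 2
G(18) = mex{2,1} = 0
G(19) = mex{0,0} = 1
G(20) = mex{1,1} = 0
G(21) = mex{0,0} = 1
G(22) = mex{1,1} = 0
G(23) = mex{0,0} = 1
G(24) = mex{1,1} = 0
Pile A: G(23) = 1.
Pile B: G(9) = 0.
Pile C: G(24) = 0.
Combined Grundy value = 1 ⊕ 0 ⊕ 0 = 1.

1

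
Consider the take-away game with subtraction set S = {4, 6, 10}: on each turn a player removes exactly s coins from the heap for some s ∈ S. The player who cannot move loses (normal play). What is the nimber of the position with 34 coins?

1

G(0) = 0
G(1) = mex{} = 0
G(2) = mex{} = 0
G(3) = mex{} = 0
G(4) = mex{0} = 1
G(5) = mex{0} = 1
G(6) = mex{0,0} = 1
G(7) = mex{0,0} = 1
G(8) = mex{1,0} = 2
G(9) = mex{1,0} = 2
G(10) = mex{1,1,0} = 2
G(11) = mex{1,1,0} = 2
G(12) = mex{2,1,0} = 3
G(13) = mex{2,1,0} = 3
G(14) = mex{2,2,1} = 0
G(15) = mex{2,2,1} = 0
G(16) = mex{3,2,1} = 0
G(17) = mex{3,2,1} = 0
G(18) = mex{0,3,2} = 1
G(19) = mex{0,3,2} = 1
G(20) = mex{0,0,2} = 1
G(21) = mex{0,0,2} = 1
G(22) = mex{1,0,3} = 2
G(23) = mex{1,0,3} = 2
G(24) = mex{1,1,0} = 2
G(25) = mex{1,1,0} = 2
G(26) = mex{2,1,0} = 3
G(27) = mex{2,1,0} = 3
G(28) = mex{2,2,1} = 0
G(29) = mex{2,2,1} = 0
G(30) = mex{3,2,1} = 0
G(31) = mex{3,2,1} = 0
G(32) = mex{0,3,2} = 1
G(33) = mex{0,3,2} = 1
G(34) = mex{0,0,2} = 1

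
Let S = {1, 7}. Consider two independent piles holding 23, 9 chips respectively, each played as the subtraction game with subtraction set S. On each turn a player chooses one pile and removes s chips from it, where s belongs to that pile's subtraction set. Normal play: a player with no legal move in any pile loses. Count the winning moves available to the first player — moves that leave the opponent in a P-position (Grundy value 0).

All piles use S = {1, 7}:
n :  0  1  2  3  4  5  6  7  8  9 10 11 12 13 14 15 16 17 18 19 20 21 22 23
G :  0  1  0  1  0  1  0  1  0  1  0  1  0  1  0  1  0  1  0  1  0  1  0  1
Pile A: G(23) = 1.
Pile B: G(9) = 1.
Combined Grundy value = 1 ⊕ 1 = 0.
A winning move leaves total XOR = 0, i.e. changes one component's Grundy value g to g ⊕ X where X is the current total.
Pile A: target g' = 1⊕0 = 1, but every legal move changes the Grundy value (mex property), so 0 moves.
Pile B: target g' = 1⊕0 = 1, but every legal move changes the Grundy value (mex property), so 0 moves.

0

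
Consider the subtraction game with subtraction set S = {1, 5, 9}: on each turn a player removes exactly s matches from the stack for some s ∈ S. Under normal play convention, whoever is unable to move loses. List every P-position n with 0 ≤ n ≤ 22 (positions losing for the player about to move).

0, 2, 4, 6, 8, 10, 12, 14, 16, 18, 20, 22

G(0) = 0
G(1) = mex{0} = 1
G(2) = mex{1} = 0
G(3) = mex{0} = 1
G(4) = mex{1} = 0
G(5) = mex{0,0} = 1
G(6) = mex{1,1} = 0
G(7) = mex{0,0} = 1
G(8) = mex{1,1} = 0
G(9) = mex{0,0,0} = 1
G(10) = mex{1,1,1} = 0
G(11) = mex{0,0,0} = 1
G(12) = mex{1,1,1} = 0
G(13) = mex{0,0,0} = 1
G(14) = mex{1,1,1} = 0
G(15) = mex{0,0,0} = 1
G(16) = mex{1,1,1} = 0
G(17) = mex{0,0,0} = 1
G(18) = mex{1,1,1} = 0
G(19) = mex{0,0,0} = 1
G(20) = mex{1,1,1} = 0
G(21) = mex{0,0,0} = 1
G(22) = mex{1,1,1} = 0
P-positions are exactly the n with G(n) = 0.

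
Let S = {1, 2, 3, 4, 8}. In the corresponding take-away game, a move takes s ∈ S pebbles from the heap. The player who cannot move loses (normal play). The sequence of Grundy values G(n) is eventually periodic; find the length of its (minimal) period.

5

G(0) = 0
G(1) = mex{0} = 1
G(2) = mex{1,0} = 2
G(3) = mex{2,1,0} = 3
G(4) = mex{3,2,1,0} = 4
G(5) = mex{4,3,2,1} = 0
G(6) = mex{0,4,3,2} = 1
G(7) = mex{1,0,4,3} = 2
G(8) = mex{2,1,0,4,0} = 3
G(9) = mex{3,2,1,0,1} = 4
G(10) = mex{4,3,2,1,2} = 0
G(11) = mex{0,4,3,2,3} = 1
G(12) = mex{1,0,4,3,4} = 2
G(13) = mex{2,1,0,4,0} = 3
G(14) = mex{3,2,1,0,1} = 4
G(n+5) = G(n) holds for n = 0,…,7 (a full window of length max(S) = 8), so the sequence is purely periodic with period 5.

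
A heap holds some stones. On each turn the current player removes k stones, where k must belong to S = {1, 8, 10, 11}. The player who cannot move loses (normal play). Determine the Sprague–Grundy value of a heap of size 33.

3

n :  0  1  2  3  4  5  6  7  8  9 10 11 12 13 14 15 16 17 18 19 20 21 22 23 24 25 26 27 28 29 30 31 32 33
G :  0  1  0  1  0  1  0  1  2  0  1  2  3  2  3  2  3  2  0  1  2  0  1  0  1  0  1  0  1  2  0  1  2  3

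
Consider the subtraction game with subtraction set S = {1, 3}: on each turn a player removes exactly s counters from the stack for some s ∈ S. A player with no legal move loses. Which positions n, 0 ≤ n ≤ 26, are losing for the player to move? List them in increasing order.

0, 2, 4, 6, 8, 10, 12, 14, 16, 18, 20, 22, 24, 26

n :  0  1  2  3  4  5  6  7  8  9 10 11 12 13 14 15 16 17 18 19 20 21 22 23 24 25 26
G :  0  1  0  1  0  1  0  1  0  1  0  1  0  1  0  1  0  1  0  1  0  1  0  1  0  1  0
P-positions are exactly the n with G(n) = 0.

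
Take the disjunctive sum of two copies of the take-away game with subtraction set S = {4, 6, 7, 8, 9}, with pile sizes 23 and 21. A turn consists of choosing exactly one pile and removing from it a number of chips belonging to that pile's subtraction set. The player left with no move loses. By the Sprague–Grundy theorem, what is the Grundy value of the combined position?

0

All piles use S = {4, 6, 7, 8, 9}:
n :  0  1  2  3  4  5  6  7  8  9 10 11 12 13 14 15 16 17 18 19 20 21 22 23
G :  0  0  0  0  1  1  1  1  2  2  2  2  3  0  0  0  0  1  1  1  1  2  2  2
Pile A: G(23) = 2.
Pile B: G(21) = 2.
Combined Grundy value = 2 ⊕ 2 = 0.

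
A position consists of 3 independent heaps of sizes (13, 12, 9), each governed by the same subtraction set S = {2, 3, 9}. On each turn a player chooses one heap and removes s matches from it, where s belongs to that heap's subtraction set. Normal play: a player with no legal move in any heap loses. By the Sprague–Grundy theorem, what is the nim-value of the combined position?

3

All heaps use S = {2, 3, 9}:
G(0) = 0
G(1) = mex{} = 0
G(2) = mex{0} = 1
G(3) = mex{0,0} = 1
G(4) = mex{1,0} = 2
G(5) = mex{1,1} = 0
G(6) = mex{2,1} = 0
G(7) = mex{0,2} = 1
G(8) = mex{0,0} = 1
G(9) = mex{1,0,0} = 2
G(10) = mex{1,1,0} = 2
G(11) = mex{2,1,1} = 0
G(12) = mex{2,2,1} = 0
G(13) = mex{0,2,2} = 1
Heap A: G(13) = 1.
Heap B: G(12) = 0.
Heap C: G(9) = 2.
Combined Grundy value = 1 ⊕ 0 ⊕ 2 = 3.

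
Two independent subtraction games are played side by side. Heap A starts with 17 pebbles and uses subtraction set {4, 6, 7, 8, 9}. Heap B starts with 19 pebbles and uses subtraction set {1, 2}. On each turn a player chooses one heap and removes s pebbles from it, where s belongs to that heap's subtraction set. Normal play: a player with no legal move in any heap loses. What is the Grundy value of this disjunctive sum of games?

Heap A, S = {4, 6, 7, 8, 9}:
G(0) = 0
G(1) = mex{} = 0
G(2) = mex{} = 0
G(3) = mex{} = 0
G(4) = mex{0} = 1
G(5) = mex{0} = 1
G(6) = mex{0,0} = 1
G(7) = mex{0,0,0} = 1
G(8) = mex{1,0,0,0} = 2
G(9) = mex{1,0,0,0,0} = 2
G(10) = mex{1,1,0,0,0} = 2
G(11) = mex{1,1,1,0,0} = 2
G(12) = mex{2,1,1,1,0} = 3
G(13) = mex{2,1,1,1,1} = 0
G(14) = mex{2,2,1,1,1} = 0
G(15) = mex{2,2,2,1,1} = 0
G(16) = mex{3,2,2,2,1} = 0
G(17) = mex{0,2,2,2,2} = 1
G_A(17) = 1.
Heap B, S = {1, 2}:
n :  0  1  2  3  4  5  6  7  8  9 10 11 12 13 14 15 16 17 18 19
G :  0  1  2  0  1  2  0  1  2  0  1  2  0  1  2  0  1  2  0  1
G_B(19) = 1.
Combined Grundy value = 1 ⊕ 1 = 0.

0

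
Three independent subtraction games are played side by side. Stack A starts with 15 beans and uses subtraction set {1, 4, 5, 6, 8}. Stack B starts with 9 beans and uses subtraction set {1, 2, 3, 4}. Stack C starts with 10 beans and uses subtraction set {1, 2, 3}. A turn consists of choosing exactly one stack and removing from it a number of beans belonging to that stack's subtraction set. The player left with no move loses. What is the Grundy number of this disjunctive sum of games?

Stack A, S = {1, 4, 5, 6, 8}:
n :  0  1  2  3  4  5  6  7  8  9 10 11 12 13 14 15
G :  0  1  0  1  2  3  2  3  4  0  1  0  1  2  3  2
G_A(15) = 2.
Stack B, S = {1, 2, 3, 4}:
n : 0 1 2 3 4 5 6 7 8 9
G : 0 1 2 3 4 0 1 2 3 4
G_B(9) = 4.
Stack C, S = {1, 2, 3}:
G(0) = 0
G(1) = mex{0} = 1
G(2) = mex{1,0} = 2
G(3) = mex{2,1,0} = 3
G(4) = mex{3,2,1} = 0
G(5) = mex{0,3,2} = 1
G(6) = mex{1,0,3} = 2
G(7) = mex{2,1,0} = 3
G(8) = mex{3,2,1} = 0
G(9) = mex{0,3,2} = 1
G(10) = mex{1,0,3} = 2
G_C(10) = 2.
Combined Grundy value = 2 ⊕ 4 ⊕ 2 = 4.

4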